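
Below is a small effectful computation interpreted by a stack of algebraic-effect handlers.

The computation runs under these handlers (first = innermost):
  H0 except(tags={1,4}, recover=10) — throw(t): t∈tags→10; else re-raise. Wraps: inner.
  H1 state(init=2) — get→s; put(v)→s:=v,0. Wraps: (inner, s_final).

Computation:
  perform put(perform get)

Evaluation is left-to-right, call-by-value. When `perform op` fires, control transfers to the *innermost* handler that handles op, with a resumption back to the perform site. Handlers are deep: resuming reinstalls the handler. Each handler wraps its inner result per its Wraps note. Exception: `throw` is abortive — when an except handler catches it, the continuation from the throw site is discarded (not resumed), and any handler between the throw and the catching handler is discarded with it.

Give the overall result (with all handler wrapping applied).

Answer: (0, 2)

Step-by-step:
get @ H1 ⇒ 2
put(2) @ H1 ⇒ s:=2
H0 returns 0
H1 returns (0, 2)
= (0, 2)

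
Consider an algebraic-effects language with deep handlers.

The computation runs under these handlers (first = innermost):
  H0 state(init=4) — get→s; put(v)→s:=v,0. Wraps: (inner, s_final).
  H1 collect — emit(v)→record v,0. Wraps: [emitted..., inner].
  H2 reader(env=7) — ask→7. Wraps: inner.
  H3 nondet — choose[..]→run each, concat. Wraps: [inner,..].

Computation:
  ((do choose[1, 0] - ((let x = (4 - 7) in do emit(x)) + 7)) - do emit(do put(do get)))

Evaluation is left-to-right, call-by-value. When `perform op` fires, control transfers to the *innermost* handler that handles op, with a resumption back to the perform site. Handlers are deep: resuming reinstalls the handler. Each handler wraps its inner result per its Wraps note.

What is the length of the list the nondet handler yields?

Working:
choose[1, 0] @ H3
  branch[0] choose=1:
    emit(-3) @ H1 ⇒ out+=-3
    get @ H0 ⇒ 4
    put(4) @ H0 ⇒ s:=4
    emit(0) @ H1 ⇒ out+=0
    H0 returns (-6, 4)
    H1 returns [-3, 0, (-6, 4)]
    H2 returns [-3, 0, (-6, 4)]
    H3 returns [[-3, 0, (-6, 4)]]
  branch[1] choose=0:
    emit(-3) @ H1 ⇒ out+=-3
    get @ H0 ⇒ 4
    put(4) @ H0 ⇒ s:=4
    emit(0) @ H1 ⇒ out+=0
    H0 returns (-7, 4)
    H1 returns [-3, 0, (-7, 4)]
    H2 returns [-3, 0, (-7, 4)]
    H3 returns [[-3, 0, (-7, 4)]]
= [[-3, 0, (-6, 4)], [-3, 0, (-7, 4)]]

Answer: 2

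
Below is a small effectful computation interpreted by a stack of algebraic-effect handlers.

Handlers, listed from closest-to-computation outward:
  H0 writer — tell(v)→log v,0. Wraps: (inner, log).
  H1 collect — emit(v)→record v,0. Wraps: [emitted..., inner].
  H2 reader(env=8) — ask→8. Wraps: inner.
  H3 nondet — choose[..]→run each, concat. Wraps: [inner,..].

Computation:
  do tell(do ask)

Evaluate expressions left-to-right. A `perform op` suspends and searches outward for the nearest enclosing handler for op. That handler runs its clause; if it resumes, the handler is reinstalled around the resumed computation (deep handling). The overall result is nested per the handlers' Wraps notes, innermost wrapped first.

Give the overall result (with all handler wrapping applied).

Answer: [[(0, (8))]]

Evaluation trace:
ask @ H2 ⇒ 8
tell(8) @ H0 ⇒ log+=8
H0 returns (0, (8))
H1 returns [(0, (8))]
H2 returns [(0, (8))]
H3 returns [[(0, (8))]]
= [[(0, (8))]]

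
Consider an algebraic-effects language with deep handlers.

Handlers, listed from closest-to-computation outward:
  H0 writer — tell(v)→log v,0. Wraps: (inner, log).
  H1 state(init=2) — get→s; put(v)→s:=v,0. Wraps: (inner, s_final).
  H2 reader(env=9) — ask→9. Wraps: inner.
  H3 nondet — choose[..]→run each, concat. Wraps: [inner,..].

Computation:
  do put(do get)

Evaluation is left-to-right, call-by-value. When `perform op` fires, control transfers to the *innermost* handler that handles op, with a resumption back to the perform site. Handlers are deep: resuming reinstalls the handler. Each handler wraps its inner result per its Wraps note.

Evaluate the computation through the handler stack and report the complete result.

Answer: [((0, ()), 2)]

Working:
get @ H1 ⇒ 2
put(2) @ H1 ⇒ s:=2
H0 returns (0, ())
H1 returns ((0, ()), 2)
H2 returns ((0, ()), 2)
H3 returns [((0, ()), 2)]
= [((0, ()), 2)]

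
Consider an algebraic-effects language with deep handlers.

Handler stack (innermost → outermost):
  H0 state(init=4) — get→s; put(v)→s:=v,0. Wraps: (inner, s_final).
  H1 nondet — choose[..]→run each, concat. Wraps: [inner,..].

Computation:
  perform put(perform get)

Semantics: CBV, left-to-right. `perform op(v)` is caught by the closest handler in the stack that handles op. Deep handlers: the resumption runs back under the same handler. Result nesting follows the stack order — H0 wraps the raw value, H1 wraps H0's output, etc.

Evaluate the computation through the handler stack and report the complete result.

Working:
get @ H0 ⇒ 4
put(4) @ H0 ⇒ s:=4
H0 returns (0, 4)
H1 returns [(0, 4)]
= [(0, 4)]

Answer: [(0, 4)]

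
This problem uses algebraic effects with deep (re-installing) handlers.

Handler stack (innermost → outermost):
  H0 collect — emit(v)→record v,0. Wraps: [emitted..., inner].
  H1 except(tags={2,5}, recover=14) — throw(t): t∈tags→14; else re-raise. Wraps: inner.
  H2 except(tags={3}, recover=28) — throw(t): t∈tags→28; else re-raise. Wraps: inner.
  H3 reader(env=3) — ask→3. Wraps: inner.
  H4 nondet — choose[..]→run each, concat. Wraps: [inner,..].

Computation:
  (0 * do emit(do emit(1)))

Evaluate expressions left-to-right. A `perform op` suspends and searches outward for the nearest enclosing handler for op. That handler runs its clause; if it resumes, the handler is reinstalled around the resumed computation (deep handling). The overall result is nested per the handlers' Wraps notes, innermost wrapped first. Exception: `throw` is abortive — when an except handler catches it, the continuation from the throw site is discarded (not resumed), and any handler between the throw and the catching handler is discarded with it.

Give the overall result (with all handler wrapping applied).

Answer: [[1, 0, 0]]

Step-by-step:
emit(1) @ H0 ⇒ out+=1
emit(0) @ H0 ⇒ out+=0
H0 returns [1, 0, 0]
H1 returns [1, 0, 0]
H2 returns [1, 0, 0]
H3 returns [1, 0, 0]
H4 returns [[1, 0, 0]]
= [[1, 0, 0]]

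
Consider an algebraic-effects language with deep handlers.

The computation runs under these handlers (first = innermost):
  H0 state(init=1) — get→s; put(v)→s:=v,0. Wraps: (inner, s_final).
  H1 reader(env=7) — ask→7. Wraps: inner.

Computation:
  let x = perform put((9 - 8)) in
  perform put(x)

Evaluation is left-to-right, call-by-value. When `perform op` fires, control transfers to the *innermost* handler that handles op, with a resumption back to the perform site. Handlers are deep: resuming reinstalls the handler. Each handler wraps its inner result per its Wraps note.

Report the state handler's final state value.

Answer: 0

Step-by-step:
put(1) @ H0 ⇒ s:=1
put(0) @ H0 ⇒ s:=0
H0 returns (0, 0)
H1 returns (0, 0)
= (0, 0)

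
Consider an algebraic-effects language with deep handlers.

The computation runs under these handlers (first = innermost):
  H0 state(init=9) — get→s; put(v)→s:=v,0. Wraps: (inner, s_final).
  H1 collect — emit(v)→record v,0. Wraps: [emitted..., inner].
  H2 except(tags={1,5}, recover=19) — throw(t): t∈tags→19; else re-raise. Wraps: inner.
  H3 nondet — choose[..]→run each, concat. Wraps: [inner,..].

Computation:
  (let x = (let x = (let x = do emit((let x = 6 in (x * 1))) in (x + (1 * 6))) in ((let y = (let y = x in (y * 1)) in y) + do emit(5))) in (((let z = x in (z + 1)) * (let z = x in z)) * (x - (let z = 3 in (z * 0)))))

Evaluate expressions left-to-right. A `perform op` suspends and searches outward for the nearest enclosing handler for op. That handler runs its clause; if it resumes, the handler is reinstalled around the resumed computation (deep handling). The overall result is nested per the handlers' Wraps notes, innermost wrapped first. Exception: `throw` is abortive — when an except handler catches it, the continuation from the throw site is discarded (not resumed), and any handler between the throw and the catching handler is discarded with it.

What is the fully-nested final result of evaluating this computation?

Answer: [[6, 5, (252, 9)]]

Working:
emit(6) @ H1 ⇒ out+=6
emit(5) @ H1 ⇒ out+=5
H0 returns (252, 9)
H1 returns [6, 5, (252, 9)]
H2 returns [6, 5, (252, 9)]
H3 returns [[6, 5, (252, 9)]]
= [[6, 5, (252, 9)]]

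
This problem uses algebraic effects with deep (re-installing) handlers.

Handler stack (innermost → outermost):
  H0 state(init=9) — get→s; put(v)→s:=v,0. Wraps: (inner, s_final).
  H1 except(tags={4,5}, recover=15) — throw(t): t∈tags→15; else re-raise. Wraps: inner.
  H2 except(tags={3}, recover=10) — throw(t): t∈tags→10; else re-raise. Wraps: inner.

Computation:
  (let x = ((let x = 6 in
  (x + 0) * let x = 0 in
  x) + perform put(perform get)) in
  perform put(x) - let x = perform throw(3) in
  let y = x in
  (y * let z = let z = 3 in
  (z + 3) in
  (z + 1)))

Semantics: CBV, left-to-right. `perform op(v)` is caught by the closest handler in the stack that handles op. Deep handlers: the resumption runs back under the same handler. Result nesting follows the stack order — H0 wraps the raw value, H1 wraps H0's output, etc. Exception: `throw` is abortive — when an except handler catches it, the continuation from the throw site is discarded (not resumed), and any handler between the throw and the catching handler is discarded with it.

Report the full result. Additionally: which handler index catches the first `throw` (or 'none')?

Answer: 10 ; first throw caught by: H2

Evaluation trace:
get @ H0 ⇒ 9
put(9) @ H0 ⇒ s:=9
put(0) @ H0 ⇒ s:=0
throw(3) @ H1 re-raised
throw(3) @ H2 caught ⇒ 10
= 10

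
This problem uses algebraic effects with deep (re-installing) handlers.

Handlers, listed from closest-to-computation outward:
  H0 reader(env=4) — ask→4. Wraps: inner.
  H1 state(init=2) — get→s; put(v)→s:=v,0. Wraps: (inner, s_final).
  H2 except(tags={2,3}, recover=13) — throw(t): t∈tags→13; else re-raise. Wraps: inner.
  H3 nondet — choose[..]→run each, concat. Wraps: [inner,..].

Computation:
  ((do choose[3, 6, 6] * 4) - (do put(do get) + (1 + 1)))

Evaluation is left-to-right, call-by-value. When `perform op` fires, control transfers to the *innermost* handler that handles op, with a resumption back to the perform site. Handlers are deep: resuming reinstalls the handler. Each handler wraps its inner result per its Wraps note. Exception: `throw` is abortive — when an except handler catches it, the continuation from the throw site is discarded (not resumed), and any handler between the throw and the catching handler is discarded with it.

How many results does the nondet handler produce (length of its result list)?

Step-by-step:
choose[3, 6, 6] @ H3
  branch[0] choose=3:
    get @ H1 ⇒ 2
    put(2) @ H1 ⇒ s:=2
    H0 returns 10
    H1 returns (10, 2)
    H2 returns (10, 2)
    H3 returns [(10, 2)]
  branch[1] choose=6:
    get @ H1 ⇒ 2
    put(2) @ H1 ⇒ s:=2
    H0 returns 22
    H1 returns (22, 2)
    H2 returns (22, 2)
    H3 returns [(22, 2)]
  branch[2] choose=6:
    get @ H1 ⇒ 2
    put(2) @ H1 ⇒ s:=2
    H0 returns 22
    H1 returns (22, 2)
    H2 returns (22, 2)
    H3 returns [(22, 2)]
= [(10, 2), (22, 2), (22, 2)]

Answer: 3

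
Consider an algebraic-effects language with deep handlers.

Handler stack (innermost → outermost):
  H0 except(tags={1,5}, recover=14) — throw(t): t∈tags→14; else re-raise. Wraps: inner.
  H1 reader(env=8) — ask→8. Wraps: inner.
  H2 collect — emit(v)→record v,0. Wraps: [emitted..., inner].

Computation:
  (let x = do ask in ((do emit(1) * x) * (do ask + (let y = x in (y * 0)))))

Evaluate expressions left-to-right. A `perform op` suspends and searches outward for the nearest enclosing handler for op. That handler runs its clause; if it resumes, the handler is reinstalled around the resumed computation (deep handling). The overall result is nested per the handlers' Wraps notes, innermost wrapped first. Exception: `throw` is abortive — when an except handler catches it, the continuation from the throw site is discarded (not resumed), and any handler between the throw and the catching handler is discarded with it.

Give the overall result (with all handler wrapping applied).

Answer: [1, 0]

Evaluation trace:
ask @ H1 ⇒ 8
emit(1) @ H2 ⇒ out+=1
ask @ H1 ⇒ 8
H0 returns 0
H1 returns 0
H2 returns [1, 0]
= [1, 0]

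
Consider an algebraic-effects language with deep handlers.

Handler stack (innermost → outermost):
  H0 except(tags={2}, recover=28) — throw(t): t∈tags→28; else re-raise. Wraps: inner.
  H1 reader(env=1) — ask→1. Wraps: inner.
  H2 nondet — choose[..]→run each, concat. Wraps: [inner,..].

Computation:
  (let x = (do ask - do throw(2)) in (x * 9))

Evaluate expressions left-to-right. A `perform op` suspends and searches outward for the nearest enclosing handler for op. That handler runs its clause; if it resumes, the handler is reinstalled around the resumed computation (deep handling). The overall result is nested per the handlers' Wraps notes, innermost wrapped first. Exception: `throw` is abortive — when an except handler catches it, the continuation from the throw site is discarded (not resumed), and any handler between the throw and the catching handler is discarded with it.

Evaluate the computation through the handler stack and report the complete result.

Answer: [28]

Evaluation trace:
ask @ H1 ⇒ 1
throw(2) @ H0 caught ⇒ 28
H1 returns 28
H2 returns [28]
= [28]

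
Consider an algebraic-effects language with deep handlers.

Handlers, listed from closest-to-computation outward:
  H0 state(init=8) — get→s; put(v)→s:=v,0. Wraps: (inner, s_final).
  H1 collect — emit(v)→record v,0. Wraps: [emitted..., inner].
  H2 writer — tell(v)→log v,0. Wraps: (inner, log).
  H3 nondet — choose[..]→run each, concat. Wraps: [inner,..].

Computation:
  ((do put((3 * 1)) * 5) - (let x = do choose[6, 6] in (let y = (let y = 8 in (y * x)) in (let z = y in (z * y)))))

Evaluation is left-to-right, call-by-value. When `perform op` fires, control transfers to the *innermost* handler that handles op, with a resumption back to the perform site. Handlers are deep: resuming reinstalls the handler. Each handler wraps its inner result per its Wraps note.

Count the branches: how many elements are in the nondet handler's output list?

Evaluation trace:
put(3) @ H0 ⇒ s:=3
choose[6, 6] @ H3
  branch[0] choose=6:
    H0 returns (-2304, 3)
    H1 returns [(-2304, 3)]
    H2 returns ([(-2304, 3)], ())
    H3 returns [([(-2304, 3)], ())]
  branch[1] choose=6:
    H0 returns (-2304, 3)
    H1 returns [(-2304, 3)]
    H2 returns ([(-2304, 3)], ())
    H3 returns [([(-2304, 3)], ())]
= [([(-2304, 3)], ()), ([(-2304, 3)], ())]

Answer: 2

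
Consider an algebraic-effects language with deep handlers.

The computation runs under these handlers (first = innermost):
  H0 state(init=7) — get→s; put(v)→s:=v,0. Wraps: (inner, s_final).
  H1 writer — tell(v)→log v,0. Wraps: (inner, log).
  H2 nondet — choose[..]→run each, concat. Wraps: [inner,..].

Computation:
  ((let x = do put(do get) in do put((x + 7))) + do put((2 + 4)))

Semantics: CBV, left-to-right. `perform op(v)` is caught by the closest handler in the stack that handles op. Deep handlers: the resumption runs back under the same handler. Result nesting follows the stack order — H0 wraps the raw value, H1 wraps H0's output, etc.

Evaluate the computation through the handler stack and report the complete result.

Working:
get @ H0 ⇒ 7
put(7) @ H0 ⇒ s:=7
put(7) @ H0 ⇒ s:=7
put(6) @ H0 ⇒ s:=6
H0 returns (0, 6)
H1 returns ((0, 6), ())
H2 returns [((0, 6), ())]
= [((0, 6), ())]

Answer: [((0, 6), ())]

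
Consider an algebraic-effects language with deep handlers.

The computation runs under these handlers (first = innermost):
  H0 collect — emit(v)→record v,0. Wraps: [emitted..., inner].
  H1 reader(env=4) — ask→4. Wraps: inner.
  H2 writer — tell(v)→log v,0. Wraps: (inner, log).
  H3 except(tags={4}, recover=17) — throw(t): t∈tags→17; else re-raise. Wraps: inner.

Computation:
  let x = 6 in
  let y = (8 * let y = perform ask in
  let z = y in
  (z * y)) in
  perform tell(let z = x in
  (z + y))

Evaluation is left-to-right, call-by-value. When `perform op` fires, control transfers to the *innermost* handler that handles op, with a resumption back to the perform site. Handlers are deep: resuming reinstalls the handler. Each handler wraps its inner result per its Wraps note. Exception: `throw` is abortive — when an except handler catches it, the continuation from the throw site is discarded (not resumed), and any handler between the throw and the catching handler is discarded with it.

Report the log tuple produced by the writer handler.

Answer: (134)

Step-by-step:
ask @ H1 ⇒ 4
tell(134) @ H2 ⇒ log+=134
H0 returns [0]
H1 returns [0]
H2 returns ([0], (134))
H3 returns ([0], (134))
= ([0], (134))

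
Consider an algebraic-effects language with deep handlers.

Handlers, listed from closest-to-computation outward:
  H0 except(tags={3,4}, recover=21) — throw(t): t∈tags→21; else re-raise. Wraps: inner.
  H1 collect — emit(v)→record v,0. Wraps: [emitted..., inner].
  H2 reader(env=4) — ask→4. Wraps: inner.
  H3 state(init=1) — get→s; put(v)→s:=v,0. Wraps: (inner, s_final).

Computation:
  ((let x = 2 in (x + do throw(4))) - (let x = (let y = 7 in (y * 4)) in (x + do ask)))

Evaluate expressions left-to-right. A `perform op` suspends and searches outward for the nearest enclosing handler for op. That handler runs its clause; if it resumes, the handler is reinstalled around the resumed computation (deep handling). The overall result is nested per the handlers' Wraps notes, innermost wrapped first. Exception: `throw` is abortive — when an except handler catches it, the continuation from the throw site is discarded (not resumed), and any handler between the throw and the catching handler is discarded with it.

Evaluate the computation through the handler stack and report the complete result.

Answer: ([21], 1)

Working:
throw(4) @ H0 caught ⇒ 21
H1 returns [21]
H2 returns [21]
H3 returns ([21], 1)
= ([21], 1)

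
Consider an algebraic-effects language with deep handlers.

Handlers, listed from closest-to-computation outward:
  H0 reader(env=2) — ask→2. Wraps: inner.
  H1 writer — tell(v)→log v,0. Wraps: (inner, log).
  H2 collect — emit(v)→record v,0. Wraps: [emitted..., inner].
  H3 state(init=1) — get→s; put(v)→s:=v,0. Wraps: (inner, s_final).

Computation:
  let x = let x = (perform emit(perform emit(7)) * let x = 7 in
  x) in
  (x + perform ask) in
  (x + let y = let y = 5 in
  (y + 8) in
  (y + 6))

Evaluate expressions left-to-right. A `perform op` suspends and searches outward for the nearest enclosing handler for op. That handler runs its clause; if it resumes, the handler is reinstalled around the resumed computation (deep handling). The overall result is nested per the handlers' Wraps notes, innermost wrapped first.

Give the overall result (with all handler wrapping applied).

Evaluation trace:
emit(7) @ H2 ⇒ out+=7
emit(0) @ H2 ⇒ out+=0
ask @ H0 ⇒ 2
H0 returns 21
H1 returns (21, ())
H2 returns [7, 0, (21, ())]
H3 returns ([7, 0, (21, ())], 1)
= ([7, 0, (21, ())], 1)

Answer: ([7, 0, (21, ())], 1)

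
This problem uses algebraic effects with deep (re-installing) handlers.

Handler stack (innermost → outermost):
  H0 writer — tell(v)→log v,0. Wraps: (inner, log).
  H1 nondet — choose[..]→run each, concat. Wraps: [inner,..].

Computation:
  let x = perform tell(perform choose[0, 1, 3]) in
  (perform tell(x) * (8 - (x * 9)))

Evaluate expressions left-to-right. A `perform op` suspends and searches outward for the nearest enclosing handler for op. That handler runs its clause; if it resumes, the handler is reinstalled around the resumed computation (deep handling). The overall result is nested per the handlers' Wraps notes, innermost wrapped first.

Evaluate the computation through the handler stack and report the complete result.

Step-by-step:
choose[0, 1, 3] @ H1
  branch[0] choose=0:
    tell(0) @ H0 ⇒ log+=0
    tell(0) @ H0 ⇒ log+=0
    H0 returns (0, (0, 0))
    H1 returns [(0, (0, 0))]
  branch[1] choose=1:
    tell(1) @ H0 ⇒ log+=1
    tell(0) @ H0 ⇒ log+=0
    H0 returns (0, (1, 0))
    H1 returns [(0, (1, 0))]
  branch[2] choose=3:
    tell(3) @ H0 ⇒ log+=3
    tell(0) @ H0 ⇒ log+=0
    H0 returns (0, (3, 0))
    H1 returns [(0, (3, 0))]
= [(0, (0, 0)), (0, (1, 0)), (0, (3, 0))]

Answer: [(0, (0, 0)), (0, (1, 0)), (0, (3, 0))]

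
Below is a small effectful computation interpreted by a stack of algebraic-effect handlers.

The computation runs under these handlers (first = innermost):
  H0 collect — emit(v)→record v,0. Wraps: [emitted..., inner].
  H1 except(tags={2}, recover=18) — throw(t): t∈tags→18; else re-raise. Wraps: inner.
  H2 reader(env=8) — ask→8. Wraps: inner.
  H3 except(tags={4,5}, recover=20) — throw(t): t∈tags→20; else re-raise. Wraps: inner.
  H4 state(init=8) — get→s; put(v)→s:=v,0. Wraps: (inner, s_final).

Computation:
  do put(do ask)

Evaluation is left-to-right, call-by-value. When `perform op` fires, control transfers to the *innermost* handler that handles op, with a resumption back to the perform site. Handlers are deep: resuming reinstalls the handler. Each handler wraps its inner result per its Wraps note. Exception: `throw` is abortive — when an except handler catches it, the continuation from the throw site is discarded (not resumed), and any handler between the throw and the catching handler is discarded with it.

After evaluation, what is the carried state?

Answer: 8

Step-by-step:
ask @ H2 ⇒ 8
put(8) @ H4 ⇒ s:=8
H0 returns [0]
H1 returns [0]
H2 returns [0]
H3 returns [0]
H4 returns ([0], 8)
= ([0], 8)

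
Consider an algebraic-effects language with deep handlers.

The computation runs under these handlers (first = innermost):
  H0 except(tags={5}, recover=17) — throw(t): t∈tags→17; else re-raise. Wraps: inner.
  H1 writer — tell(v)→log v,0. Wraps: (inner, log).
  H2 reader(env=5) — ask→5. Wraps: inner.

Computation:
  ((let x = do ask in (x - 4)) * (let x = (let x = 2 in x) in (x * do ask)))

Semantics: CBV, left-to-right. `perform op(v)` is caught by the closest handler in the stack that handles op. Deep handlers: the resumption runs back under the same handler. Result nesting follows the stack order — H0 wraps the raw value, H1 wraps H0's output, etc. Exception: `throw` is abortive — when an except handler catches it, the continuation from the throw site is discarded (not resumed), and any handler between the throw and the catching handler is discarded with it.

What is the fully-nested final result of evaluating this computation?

Answer: (10, ())

Working:
ask @ H2 ⇒ 5
ask @ H2 ⇒ 5
H0 returns 10
H1 returns (10, ())
H2 returns (10, ())
= (10, ())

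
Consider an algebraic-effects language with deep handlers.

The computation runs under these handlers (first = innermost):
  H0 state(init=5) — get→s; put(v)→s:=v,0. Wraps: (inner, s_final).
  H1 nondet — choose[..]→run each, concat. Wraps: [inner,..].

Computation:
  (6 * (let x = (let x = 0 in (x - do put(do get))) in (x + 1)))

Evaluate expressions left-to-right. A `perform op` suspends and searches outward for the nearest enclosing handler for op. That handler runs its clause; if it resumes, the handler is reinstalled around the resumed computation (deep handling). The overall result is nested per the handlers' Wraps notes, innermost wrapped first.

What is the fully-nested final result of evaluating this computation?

Answer: [(6, 5)]

Step-by-step:
get @ H0 ⇒ 5
put(5) @ H0 ⇒ s:=5
H0 returns (6, 5)
H1 returns [(6, 5)]
= [(6, 5)]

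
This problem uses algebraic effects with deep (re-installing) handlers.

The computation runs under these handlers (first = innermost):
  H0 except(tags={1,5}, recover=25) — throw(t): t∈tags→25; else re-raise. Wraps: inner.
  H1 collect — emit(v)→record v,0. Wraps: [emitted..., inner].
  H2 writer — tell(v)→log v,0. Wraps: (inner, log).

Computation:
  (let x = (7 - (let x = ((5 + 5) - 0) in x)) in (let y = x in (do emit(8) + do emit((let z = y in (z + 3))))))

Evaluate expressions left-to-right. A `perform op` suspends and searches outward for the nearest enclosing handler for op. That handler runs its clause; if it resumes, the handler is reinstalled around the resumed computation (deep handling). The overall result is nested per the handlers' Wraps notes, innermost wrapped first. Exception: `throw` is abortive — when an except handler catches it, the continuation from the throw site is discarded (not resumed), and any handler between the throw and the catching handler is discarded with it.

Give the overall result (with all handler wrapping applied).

Answer: ([8, 0, 0], ())

Evaluation trace:
emit(8) @ H1 ⇒ out+=8
emit(0) @ H1 ⇒ out+=0
H0 returns 0
H1 returns [8, 0, 0]
H2 returns ([8, 0, 0], ())
= ([8, 0, 0], ())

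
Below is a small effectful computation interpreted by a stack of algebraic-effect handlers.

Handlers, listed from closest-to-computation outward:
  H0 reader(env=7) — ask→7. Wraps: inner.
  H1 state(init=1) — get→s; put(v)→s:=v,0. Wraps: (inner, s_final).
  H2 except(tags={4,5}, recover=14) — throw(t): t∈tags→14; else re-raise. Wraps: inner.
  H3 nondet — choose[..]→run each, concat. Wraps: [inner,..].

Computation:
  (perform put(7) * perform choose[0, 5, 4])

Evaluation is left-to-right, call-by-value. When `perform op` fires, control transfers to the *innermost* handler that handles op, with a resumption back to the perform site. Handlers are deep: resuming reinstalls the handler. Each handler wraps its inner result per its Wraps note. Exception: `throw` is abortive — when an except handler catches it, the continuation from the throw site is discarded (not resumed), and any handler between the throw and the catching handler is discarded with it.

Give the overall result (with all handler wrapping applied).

Answer: [(0, 7), (0, 7), (0, 7)]

Step-by-step:
put(7) @ H1 ⇒ s:=7
choose[0, 5, 4] @ H3
  branch[0] choose=0:
    H0 returns 0
    H1 returns (0, 7)
    H2 returns (0, 7)
    H3 returns [(0, 7)]
  branch[1] choose=5:
    H0 returns 0
    H1 returns (0, 7)
    H2 returns (0, 7)
    H3 returns [(0, 7)]
  branch[2] choose=4:
    H0 returns 0
    H1 returns (0, 7)
    H2 returns (0, 7)
    H3 returns [(0, 7)]
= [(0, 7), (0, 7), (0, 7)]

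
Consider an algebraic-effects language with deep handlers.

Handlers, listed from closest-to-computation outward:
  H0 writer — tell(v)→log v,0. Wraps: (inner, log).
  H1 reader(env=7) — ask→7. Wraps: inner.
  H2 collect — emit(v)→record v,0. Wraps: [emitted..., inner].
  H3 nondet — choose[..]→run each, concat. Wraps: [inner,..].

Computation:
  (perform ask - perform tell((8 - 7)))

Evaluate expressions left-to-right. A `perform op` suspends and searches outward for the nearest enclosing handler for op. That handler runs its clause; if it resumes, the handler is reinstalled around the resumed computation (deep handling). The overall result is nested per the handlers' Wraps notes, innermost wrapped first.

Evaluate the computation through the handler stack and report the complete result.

Answer: [[(7, (1))]]

Step-by-step:
ask @ H1 ⇒ 7
tell(1) @ H0 ⇒ log+=1
H0 returns (7, (1))
H1 returns (7, (1))
H2 returns [(7, (1))]
H3 returns [[(7, (1))]]
= [[(7, (1))]]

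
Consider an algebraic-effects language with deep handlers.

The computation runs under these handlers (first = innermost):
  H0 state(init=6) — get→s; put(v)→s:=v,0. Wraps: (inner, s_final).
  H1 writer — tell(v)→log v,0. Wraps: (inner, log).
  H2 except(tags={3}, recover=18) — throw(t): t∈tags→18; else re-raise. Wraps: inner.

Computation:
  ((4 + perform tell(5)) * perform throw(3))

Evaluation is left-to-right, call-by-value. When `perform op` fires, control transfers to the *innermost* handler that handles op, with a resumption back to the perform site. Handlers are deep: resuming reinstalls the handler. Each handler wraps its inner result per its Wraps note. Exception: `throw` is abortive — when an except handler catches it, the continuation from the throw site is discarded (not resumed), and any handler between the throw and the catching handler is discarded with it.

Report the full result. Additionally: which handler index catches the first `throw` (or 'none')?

Answer: 18 ; first throw caught by: H2

Step-by-step:
tell(5) @ H1 ⇒ log+=5
throw(3) @ H2 caught ⇒ 18
= 18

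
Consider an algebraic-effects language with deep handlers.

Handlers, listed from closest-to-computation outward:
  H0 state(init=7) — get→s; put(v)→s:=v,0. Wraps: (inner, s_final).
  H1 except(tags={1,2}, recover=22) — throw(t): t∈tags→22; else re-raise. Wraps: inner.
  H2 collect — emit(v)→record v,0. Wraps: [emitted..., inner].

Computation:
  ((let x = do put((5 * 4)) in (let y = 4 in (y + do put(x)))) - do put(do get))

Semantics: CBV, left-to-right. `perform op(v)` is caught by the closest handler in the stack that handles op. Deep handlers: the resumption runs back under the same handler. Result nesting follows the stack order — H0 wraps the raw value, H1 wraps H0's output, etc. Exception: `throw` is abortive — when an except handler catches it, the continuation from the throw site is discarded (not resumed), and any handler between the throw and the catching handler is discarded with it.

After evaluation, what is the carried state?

Answer: 0

Evaluation trace:
put(20) @ H0 ⇒ s:=20
put(0) @ H0 ⇒ s:=0
get @ H0 ⇒ 0
put(0) @ H0 ⇒ s:=0
H0 returns (4, 0)
H1 returns (4, 0)
H2 returns [(4, 0)]
= [(4, 0)]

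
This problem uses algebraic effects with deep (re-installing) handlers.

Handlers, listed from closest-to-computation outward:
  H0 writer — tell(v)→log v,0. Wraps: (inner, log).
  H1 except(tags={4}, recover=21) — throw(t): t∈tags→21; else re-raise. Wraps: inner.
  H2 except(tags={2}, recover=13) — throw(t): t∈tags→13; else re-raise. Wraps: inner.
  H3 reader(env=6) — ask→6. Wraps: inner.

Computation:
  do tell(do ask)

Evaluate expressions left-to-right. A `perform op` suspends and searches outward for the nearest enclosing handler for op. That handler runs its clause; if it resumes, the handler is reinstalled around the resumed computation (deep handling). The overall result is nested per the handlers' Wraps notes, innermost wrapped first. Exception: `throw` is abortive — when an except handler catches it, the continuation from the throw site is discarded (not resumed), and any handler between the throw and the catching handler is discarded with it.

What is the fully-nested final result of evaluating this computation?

Step-by-step:
ask @ H3 ⇒ 6
tell(6) @ H0 ⇒ log+=6
H0 returns (0, (6))
H1 returns (0, (6))
H2 returns (0, (6))
H3 returns (0, (6))
= (0, (6))

Answer: (0, (6))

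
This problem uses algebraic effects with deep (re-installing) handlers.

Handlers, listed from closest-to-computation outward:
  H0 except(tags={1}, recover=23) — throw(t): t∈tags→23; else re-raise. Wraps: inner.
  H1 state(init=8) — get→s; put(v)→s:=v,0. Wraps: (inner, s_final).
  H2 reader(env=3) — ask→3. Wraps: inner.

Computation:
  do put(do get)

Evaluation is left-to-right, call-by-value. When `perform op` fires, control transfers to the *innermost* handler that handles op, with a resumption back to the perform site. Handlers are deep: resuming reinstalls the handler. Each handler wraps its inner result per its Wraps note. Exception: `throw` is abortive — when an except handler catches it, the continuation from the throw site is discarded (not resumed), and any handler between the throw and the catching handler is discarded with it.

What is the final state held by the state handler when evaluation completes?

Working:
get @ H1 ⇒ 8
put(8) @ H1 ⇒ s:=8
H0 returns 0
H1 returns (0, 8)
H2 returns (0, 8)
= (0, 8)

Answer: 8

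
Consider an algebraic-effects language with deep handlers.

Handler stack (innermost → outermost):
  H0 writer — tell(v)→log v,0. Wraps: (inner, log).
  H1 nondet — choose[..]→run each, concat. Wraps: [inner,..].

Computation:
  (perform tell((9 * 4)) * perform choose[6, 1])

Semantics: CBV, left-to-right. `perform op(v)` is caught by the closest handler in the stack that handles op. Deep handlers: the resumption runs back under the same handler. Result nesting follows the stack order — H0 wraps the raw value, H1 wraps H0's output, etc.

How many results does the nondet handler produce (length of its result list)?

Working:
tell(36) @ H0 ⇒ log+=36
choose[6, 1] @ H1
  branch[0] choose=6:
    H0 returns (0, (36))
    H1 returns [(0, (36))]
  branch[1] choose=1:
    H0 returns (0, (36))
    H1 returns [(0, (36))]
= [(0, (36)), (0, (36))]

Answer: 2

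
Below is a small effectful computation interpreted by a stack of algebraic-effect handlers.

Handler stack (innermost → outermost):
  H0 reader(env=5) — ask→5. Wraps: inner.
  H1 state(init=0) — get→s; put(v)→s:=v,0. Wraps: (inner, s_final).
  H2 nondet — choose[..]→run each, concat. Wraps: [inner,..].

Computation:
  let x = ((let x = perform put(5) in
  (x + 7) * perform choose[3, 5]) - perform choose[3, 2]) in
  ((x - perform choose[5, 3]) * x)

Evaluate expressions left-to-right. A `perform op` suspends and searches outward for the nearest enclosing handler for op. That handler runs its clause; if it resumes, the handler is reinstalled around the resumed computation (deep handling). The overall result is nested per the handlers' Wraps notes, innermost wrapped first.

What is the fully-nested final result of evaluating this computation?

Answer: [(234, 5), (270, 5), (266, 5), (304, 5), (864, 5), (928, 5), (924, 5), (990, 5)]

Working:
put(5) @ H1 ⇒ s:=5
choose[3, 5] @ H2
  branch[0] choose=3:
    choose[3, 2] @ H2
      branch[0] choose=3:
        choose[5, 3] @ H2
          branch[0] choose=5:
            H0 returns 234
            H1 returns (234, 5)
            H2 returns [(234, 5)]
          branch[1] choose=3:
            H0 returns 270
            H1 returns (270, 5)
            H2 returns [(270, 5)]
      branch[1] choose=2:
        choose[5, 3] @ H2
          branch[0] choose=5:
            H0 returns 266
            H1 returns (266, 5)
            H2 returns [(266, 5)]
          branch[1] choose=3:
            H0 returns 304
            H1 returns (304, 5)
            H2 returns [(304, 5)]
  branch[1] choose=5:
    choose[3, 2] @ H2
      branch[0] choose=3:
        choose[5, 3] @ H2
          branch[0] choose=5:
            H0 returns 864
            H1 returns (864, 5)
            H2 returns [(864, 5)]
          branch[1] choose=3:
            H0 returns 928
            H1 returns (928, 5)
            H2 returns [(928, 5)]
      branch[1] choose=2:
        choose[5, 3] @ H2
          branch[0] choose=5:
            H0 returns 924
            H1 returns (924, 5)
            H2 returns [(924, 5)]
          branch[1] choose=3:
            H0 returns 990
            H1 returns (990, 5)
            H2 returns [(990, 5)]
= [(234, 5), (270, 5), (266, 5), (304, 5), (864, 5), (928, 5), (924, 5), (990, 5)]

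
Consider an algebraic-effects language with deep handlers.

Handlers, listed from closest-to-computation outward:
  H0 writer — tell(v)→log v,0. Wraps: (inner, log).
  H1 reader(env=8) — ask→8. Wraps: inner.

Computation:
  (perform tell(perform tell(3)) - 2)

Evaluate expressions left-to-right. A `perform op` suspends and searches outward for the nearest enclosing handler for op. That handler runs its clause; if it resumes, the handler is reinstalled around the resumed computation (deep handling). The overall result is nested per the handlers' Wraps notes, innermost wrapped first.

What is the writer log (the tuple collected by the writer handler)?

Working:
tell(3) @ H0 ⇒ log+=3
tell(0) @ H0 ⇒ log+=0
H0 returns (-2, (3, 0))
H1 returns (-2, (3, 0))
= (-2, (3, 0))

Answer: (3, 0)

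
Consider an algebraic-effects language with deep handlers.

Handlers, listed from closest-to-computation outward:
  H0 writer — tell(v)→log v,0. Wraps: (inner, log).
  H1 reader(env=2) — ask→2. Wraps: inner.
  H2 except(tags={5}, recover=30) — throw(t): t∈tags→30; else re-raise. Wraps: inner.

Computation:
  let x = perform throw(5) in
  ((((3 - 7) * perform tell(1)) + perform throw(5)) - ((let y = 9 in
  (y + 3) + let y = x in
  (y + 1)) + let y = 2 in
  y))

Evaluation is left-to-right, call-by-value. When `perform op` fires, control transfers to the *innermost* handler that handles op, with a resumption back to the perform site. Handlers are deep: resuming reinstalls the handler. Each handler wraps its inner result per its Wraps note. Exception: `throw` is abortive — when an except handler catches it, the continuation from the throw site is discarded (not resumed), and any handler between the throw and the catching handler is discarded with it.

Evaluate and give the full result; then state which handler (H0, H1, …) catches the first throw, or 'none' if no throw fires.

Step-by-step:
throw(5) @ H2 caught ⇒ 30
= 30

Answer: 30 ; first throw caught by: H2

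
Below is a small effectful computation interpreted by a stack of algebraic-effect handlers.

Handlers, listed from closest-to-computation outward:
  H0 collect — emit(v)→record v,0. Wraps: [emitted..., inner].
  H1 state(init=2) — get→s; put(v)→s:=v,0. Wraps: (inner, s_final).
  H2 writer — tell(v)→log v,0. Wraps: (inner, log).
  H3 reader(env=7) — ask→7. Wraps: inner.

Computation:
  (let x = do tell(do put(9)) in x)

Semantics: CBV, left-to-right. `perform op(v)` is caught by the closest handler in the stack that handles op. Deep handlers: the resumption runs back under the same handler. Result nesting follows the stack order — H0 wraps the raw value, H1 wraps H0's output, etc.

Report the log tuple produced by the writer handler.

Answer: (0)

Working:
put(9) @ H1 ⇒ s:=9
tell(0) @ H2 ⇒ log+=0
H0 returns [0]
H1 returns ([0], 9)
H2 returns (([0], 9), (0))
H3 returns (([0], 9), (0))
= (([0], 9), (0))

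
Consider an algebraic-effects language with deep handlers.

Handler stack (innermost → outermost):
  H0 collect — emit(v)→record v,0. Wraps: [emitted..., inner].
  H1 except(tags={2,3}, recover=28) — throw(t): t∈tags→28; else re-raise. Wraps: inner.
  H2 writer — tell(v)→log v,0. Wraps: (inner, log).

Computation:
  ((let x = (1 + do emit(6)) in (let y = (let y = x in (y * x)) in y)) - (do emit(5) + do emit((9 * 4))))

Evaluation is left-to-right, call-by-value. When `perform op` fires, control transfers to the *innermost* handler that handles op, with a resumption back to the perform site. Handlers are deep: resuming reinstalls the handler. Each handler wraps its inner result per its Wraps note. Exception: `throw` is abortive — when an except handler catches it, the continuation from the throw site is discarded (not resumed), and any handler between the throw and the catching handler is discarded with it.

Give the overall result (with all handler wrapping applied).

Step-by-step:
emit(6) @ H0 ⇒ out+=6
emit(5) @ H0 ⇒ out+=5
emit(36) @ H0 ⇒ out+=36
H0 returns [6, 5, 36, 1]
H1 returns [6, 5, 36, 1]
H2 returns ([6, 5, 36, 1], ())
= ([6, 5, 36, 1], ())

Answer: ([6, 5, 36, 1], ())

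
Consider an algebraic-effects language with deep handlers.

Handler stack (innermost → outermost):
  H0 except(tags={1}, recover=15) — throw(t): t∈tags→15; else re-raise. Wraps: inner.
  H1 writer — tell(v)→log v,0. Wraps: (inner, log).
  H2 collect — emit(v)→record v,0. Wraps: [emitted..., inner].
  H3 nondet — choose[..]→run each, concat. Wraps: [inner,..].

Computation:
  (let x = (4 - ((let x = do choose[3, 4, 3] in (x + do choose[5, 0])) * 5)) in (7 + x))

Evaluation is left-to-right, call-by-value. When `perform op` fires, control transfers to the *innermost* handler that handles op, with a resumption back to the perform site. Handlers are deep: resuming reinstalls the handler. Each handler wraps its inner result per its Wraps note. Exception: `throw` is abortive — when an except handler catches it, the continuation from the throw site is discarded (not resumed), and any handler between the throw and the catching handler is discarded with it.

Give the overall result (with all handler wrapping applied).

Answer: [[(-29, ())], [(-4, ())], [(-34, ())], [(-9, ())], [(-29, ())], [(-4, ())]]

Evaluation trace:
choose[3, 4, 3] @ H3
  branch[0] choose=3:
    choose[5, 0] @ H3
      branch[0] choose=5:
        H0 returns -29
        H1 returns (-29, ())
        H2 returns [(-29, ())]
        H3 returns [[(-29, ())]]
      branch[1] choose=0:
        H0 returns -4
        H1 returns (-4, ())
        H2 returns [(-4, ())]
        H3 returns [[(-4, ())]]
  branch[1] choose=4:
    choose[5, 0] @ H3
      branch[0] choose=5:
        H0 returns -34
        H1 returns (-34, ())
        H2 returns [(-34, ())]
        H3 returns [[(-34, ())]]
      branch[1] choose=0:
        H0 returns -9
        H1 returns (-9, ())
        H2 returns [(-9, ())]
        H3 returns [[(-9, ())]]
  branch[2] choose=3:
    choose[5, 0] @ H3
      branch[0] choose=5:
        H0 returns -29
        H1 returns (-29, ())
        H2 returns [(-29, ())]
        H3 returns [[(-29, ())]]
      branch[1] choose=0:
        H0 returns -4
        H1 returns (-4, ())
        H2 returns [(-4, ())]
        H3 returns [[(-4, ())]]
= [[(-29, ())], [(-4, ())], [(-34, ())], [(-9, ())], [(-29, ())], [(-4, ())]]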